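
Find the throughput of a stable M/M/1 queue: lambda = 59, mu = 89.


For a stable queue (lambda < mu), throughput = lambda = 59 per hour

59 per hour


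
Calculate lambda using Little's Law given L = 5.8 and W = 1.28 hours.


lambda = L / W = 5.8 / 1.28 = 4.53 per hour

4.53 per hour


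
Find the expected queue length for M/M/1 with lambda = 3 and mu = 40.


rho = 3/40; Lq = rho^2/(1-rho) = 0.01

0.01


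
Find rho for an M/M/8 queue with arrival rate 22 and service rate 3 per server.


rho = lambda/(c*mu) = 22/(8*3) = 0.9167

0.9167


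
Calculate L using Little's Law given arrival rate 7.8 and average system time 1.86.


L = lambda * W = 7.8 * 1.86 = 14.51

14.51


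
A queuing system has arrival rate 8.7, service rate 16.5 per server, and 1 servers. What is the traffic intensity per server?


rho = lambda / (c * mu) = 8.7 / (1 * 16.5) = 0.5273

0.5273


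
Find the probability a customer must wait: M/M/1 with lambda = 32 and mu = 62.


P(wait) = rho = lambda/mu = 32/62 = 0.5161

0.5161


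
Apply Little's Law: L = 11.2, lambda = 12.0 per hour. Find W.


W = L / lambda = 11.2 / 12.0 = 0.9333 hours

0.9333 hours


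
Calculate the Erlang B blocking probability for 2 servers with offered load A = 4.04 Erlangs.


B(N,A) = (A^N/N!) / sum(A^k/k!, k=0..N) with N=2, A=4.04 = 0.6182

0.6182


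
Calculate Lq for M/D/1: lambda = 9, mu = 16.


M/D/1: Lq = rho^2 / (2*(1-rho)) where rho = 9/16; Lq = 0.36

0.36


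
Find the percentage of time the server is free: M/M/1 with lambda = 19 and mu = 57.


Idle fraction = (1 - rho) * 100 = (1 - 19/57) * 100 = 66.7%

66.7%


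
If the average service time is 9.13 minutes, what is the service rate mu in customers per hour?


mu = 60 / avg_service_time = 60 / 9.13 = 6.57 per hour

6.57 per hour


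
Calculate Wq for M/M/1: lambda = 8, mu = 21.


rho = 8/21; Wq = rho/(mu - lambda) = 0.0293 hours

0.0293 hours


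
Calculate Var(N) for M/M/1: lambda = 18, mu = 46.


rho = 18/46; Var(N) = rho/(1-rho)^2 = 1.06

1.06


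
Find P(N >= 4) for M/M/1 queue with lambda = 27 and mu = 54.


P(N >= 4) = rho^4 = (27/54)^4 = 0.0625

0.0625


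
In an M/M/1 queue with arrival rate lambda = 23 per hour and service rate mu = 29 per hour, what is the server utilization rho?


rho = lambda/mu = 23/29 = 0.7931

0.7931


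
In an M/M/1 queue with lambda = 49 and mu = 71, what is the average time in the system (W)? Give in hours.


W = 1/(mu - lambda) = 1/(71 - 49) = 0.0455 hours

0.0455 hours


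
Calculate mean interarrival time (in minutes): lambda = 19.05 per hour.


Mean interarrival time = 60/lambda = 60/19.05 = 3.15 minutes

3.15 minutes


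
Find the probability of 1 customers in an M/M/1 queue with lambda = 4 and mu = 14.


rho = 4/14; P(n) = (1-rho)*rho^n = (1-4/14)*(4/14)^1 = 0.2041

0.2041


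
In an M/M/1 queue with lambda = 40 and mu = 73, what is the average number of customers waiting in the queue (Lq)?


rho = 40/73; Lq = rho^2/(1-rho) = 0.66

0.66


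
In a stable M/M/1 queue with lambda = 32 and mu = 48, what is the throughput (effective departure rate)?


For a stable queue (lambda < mu), throughput = lambda = 32 per hour

32 per hour


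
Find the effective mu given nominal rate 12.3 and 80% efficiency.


Effective rate = mu * efficiency = 12.3 * 0.8 = 9.84 per hour

9.84 per hour


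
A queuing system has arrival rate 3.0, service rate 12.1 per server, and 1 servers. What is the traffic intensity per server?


rho = lambda / (c * mu) = 3.0 / (1 * 12.1) = 0.2479

0.2479


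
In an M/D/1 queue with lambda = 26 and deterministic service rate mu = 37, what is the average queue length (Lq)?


M/D/1: Lq = rho^2 / (2*(1-rho)) where rho = 26/37; Lq = 0.83

0.83


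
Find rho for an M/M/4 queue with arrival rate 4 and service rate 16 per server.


rho = lambda/(c*mu) = 4/(4*16) = 0.0625

0.0625


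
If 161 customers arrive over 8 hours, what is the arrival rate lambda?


lambda = total arrivals / time = 161 / 8 = 20.13 per hour

20.13 per hour


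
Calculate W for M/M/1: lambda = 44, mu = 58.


W = 1/(mu - lambda) = 1/(58 - 44) = 0.0714 hours

0.0714 hours


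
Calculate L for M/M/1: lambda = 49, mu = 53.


rho = 49/53; L = rho/(1-rho) = 12.25

12.25


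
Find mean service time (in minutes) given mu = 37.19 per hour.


Mean service time = 60/mu = 60/37.19 = 1.61 minutes

1.61 minutes


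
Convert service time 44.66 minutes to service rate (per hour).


mu = 60 / avg_service_time = 60 / 44.66 = 1.34 per hour

1.34 per hour


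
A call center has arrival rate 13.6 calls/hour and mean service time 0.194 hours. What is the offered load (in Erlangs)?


Offered load a = lambda * E[S] = 13.6 * 0.194 = 2.64 Erlangs

2.64 Erlangs


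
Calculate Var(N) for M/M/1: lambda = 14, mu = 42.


rho = 14/42; Var(N) = rho/(1-rho)^2 = 0.75

0.75


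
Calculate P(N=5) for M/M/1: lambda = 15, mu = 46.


rho = 15/46; P(n) = (1-rho)*rho^n = (1-15/46)*(15/46)^5 = 0.0025

0.0025


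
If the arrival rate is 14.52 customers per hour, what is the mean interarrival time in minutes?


Mean interarrival time = 60/lambda = 60/14.52 = 4.13 minutes

4.13 minutes


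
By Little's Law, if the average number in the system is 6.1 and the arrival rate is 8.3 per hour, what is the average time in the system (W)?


W = L / lambda = 6.1 / 8.3 = 0.7349 hours

0.7349 hours


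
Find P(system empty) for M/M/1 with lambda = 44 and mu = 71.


P0 = 1 - rho = 1 - 44/71 = 0.3803

0.3803


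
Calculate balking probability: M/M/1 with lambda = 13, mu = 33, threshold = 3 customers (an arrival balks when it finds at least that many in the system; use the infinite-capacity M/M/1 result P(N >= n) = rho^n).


P(N >= 3) = rho^3 = (13/33)^3 = 0.0611

0.0611


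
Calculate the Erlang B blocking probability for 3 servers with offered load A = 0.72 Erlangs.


B(N,A) = (A^N/N!) / sum(A^k/k!, k=0..N) with N=3, A=0.72 = 0.0305

0.0305


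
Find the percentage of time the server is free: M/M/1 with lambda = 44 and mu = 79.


Idle fraction = (1 - rho) * 100 = (1 - 44/79) * 100 = 44.3%

44.3%


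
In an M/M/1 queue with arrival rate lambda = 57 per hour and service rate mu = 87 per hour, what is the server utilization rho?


rho = lambda/mu = 57/87 = 0.6552

0.6552


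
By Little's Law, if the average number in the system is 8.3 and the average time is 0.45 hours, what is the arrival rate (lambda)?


lambda = L / W = 8.3 / 0.45 = 18.44 per hour

18.44 per hour


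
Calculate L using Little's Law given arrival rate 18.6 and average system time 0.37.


L = lambda * W = 18.6 * 0.37 = 6.88

6.88


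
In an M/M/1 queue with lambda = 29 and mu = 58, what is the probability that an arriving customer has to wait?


P(wait) = rho = lambda/mu = 29/58 = 0.5

0.5


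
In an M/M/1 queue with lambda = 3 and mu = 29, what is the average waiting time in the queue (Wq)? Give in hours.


rho = 3/29; Wq = rho/(mu - lambda) = 0.004 hours

0.004 hours


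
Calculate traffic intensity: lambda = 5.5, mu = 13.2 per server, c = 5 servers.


rho = lambda / (c * mu) = 5.5 / (5 * 13.2) = 0.0833

0.0833


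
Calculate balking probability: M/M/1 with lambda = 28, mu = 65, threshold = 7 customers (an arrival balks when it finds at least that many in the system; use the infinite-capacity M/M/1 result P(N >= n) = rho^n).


P(N >= 7) = rho^7 = (28/65)^7 = 0.0028

0.0028


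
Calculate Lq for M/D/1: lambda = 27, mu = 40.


M/D/1: Lq = rho^2 / (2*(1-rho)) where rho = 27/40; Lq = 0.7

0.7


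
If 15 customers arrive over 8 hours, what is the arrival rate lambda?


lambda = total arrivals / time = 15 / 8 = 1.88 per hour

1.88 per hour


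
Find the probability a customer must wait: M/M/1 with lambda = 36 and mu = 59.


P(wait) = rho = lambda/mu = 36/59 = 0.6102

0.6102


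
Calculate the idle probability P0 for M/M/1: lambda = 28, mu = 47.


P0 = 1 - rho = 1 - 28/47 = 0.4043

0.4043


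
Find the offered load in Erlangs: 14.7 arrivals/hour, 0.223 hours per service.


Offered load a = lambda * E[S] = 14.7 * 0.223 = 3.28 Erlangs

3.28 Erlangs


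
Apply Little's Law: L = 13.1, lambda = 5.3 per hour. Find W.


W = L / lambda = 13.1 / 5.3 = 2.4717 hours

2.4717 hours


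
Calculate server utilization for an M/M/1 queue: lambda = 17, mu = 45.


rho = lambda/mu = 17/45 = 0.3778

0.3778


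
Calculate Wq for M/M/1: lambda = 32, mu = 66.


rho = 32/66; Wq = rho/(mu - lambda) = 0.0143 hours

0.0143 hours


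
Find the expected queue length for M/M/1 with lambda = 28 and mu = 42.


rho = 28/42; Lq = rho^2/(1-rho) = 1.33

1.33


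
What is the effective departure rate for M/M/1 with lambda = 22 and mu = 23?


For a stable queue (lambda < mu), throughput = lambda = 22 per hour

22 per hour


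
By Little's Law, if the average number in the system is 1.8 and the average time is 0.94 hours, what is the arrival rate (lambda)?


lambda = L / W = 1.8 / 0.94 = 1.91 per hour

1.91 per hour


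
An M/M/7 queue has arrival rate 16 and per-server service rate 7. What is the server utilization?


rho = lambda/(c*mu) = 16/(7*7) = 0.3265

0.3265


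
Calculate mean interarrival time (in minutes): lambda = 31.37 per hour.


Mean interarrival time = 60/lambda = 60/31.37 = 1.91 minutes

1.91 minutes


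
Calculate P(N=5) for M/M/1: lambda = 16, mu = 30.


rho = 16/30; P(n) = (1-rho)*rho^n = (1-16/30)*(16/30)^5 = 0.0201

0.0201


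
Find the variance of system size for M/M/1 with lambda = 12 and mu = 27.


rho = 12/27; Var(N) = rho/(1-rho)^2 = 1.44

1.44


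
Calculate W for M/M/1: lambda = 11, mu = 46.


W = 1/(mu - lambda) = 1/(46 - 11) = 0.0286 hours

0.0286 hours


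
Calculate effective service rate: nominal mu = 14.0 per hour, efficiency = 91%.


Effective rate = mu * efficiency = 14.0 * 0.91 = 12.74 per hour

12.74 per hour


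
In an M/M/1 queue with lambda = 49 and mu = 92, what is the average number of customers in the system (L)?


rho = 49/92; L = rho/(1-rho) = 1.14

1.14


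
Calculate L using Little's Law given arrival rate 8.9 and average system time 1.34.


L = lambda * W = 8.9 * 1.34 = 11.93

11.93


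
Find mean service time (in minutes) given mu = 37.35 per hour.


Mean service time = 60/mu = 60/37.35 = 1.61 minutes

1.61 minutes


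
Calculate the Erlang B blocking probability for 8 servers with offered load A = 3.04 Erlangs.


B(N,A) = (A^N/N!) / sum(A^k/k!, k=0..N) with N=8, A=3.04 = 0.0087

0.0087


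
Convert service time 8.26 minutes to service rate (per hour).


mu = 60 / avg_service_time = 60 / 8.26 = 7.26 per hour

7.26 per hour


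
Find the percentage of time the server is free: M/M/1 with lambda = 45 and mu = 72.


Idle fraction = (1 - rho) * 100 = (1 - 45/72) * 100 = 37.5%

37.5%


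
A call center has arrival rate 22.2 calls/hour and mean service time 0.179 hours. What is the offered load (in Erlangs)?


Offered load a = lambda * E[S] = 22.2 * 0.179 = 3.97 Erlangs

3.97 Erlangs


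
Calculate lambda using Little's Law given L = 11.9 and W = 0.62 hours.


lambda = L / W = 11.9 / 0.62 = 19.19 per hour

19.19 per hour


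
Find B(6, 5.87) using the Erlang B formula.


B(N,A) = (A^N/N!) / sum(A^k/k!, k=0..N) with N=6, A=5.87 = 0.2557

0.2557


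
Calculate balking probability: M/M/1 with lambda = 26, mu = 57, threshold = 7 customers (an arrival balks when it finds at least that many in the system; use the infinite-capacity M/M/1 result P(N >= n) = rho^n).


P(N >= 7) = rho^7 = (26/57)^7 = 0.0041

0.0041


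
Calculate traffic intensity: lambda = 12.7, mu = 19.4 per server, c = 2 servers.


rho = lambda / (c * mu) = 12.7 / (2 * 19.4) = 0.3273

0.3273


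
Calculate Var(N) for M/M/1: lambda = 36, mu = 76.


rho = 36/76; Var(N) = rho/(1-rho)^2 = 1.71

1.71


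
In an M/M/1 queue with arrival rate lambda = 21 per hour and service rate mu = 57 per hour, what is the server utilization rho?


rho = lambda/mu = 21/57 = 0.3684

0.3684


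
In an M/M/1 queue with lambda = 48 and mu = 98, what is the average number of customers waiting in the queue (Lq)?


rho = 48/98; Lq = rho^2/(1-rho) = 0.47

0.47


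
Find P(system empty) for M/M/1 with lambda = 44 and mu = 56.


P0 = 1 - rho = 1 - 44/56 = 0.2143

0.2143


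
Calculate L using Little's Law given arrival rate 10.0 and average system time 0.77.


L = lambda * W = 10.0 * 0.77 = 7.7

7.7


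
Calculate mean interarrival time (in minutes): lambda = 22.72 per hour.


Mean interarrival time = 60/lambda = 60/22.72 = 2.64 minutes

2.64 minutes


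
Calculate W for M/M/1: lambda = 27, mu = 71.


W = 1/(mu - lambda) = 1/(71 - 27) = 0.0227 hours

0.0227 hours


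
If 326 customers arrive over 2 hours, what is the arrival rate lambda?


lambda = total arrivals / time = 326 / 2 = 163.0 per hour

163.0 per hour


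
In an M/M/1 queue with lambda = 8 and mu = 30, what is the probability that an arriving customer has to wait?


P(wait) = rho = lambda/mu = 8/30 = 0.2667

0.2667


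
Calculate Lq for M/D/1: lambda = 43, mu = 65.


M/D/1: Lq = rho^2 / (2*(1-rho)) where rho = 43/65; Lq = 0.65

0.65


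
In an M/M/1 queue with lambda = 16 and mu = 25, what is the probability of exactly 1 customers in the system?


rho = 16/25; P(n) = (1-rho)*rho^n = (1-16/25)*(16/25)^1 = 0.2304

0.2304


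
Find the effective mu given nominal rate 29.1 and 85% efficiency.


Effective rate = mu * efficiency = 29.1 * 0.85 = 24.74 per hour

24.74 per hour


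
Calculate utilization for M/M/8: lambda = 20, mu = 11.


rho = lambda/(c*mu) = 20/(8*11) = 0.2273

0.2273


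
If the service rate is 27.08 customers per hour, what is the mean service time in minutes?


Mean service time = 60/mu = 60/27.08 = 2.22 minutes

2.22 minutes


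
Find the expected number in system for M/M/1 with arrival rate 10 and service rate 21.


rho = 10/21; L = rho/(1-rho) = 0.91

0.91


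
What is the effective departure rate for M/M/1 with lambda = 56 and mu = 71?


For a stable queue (lambda < mu), throughput = lambda = 56 per hour

56 per hour


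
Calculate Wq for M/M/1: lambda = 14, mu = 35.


rho = 14/35; Wq = rho/(mu - lambda) = 0.019 hours

0.019 hours


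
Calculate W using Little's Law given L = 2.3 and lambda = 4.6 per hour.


W = L / lambda = 2.3 / 4.6 = 0.5 hours

0.5 hours


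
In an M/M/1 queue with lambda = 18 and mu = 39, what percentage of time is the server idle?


Idle fraction = (1 - rho) * 100 = (1 - 18/39) * 100 = 53.8%

53.8%


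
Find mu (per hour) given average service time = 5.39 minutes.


mu = 60 / avg_service_time = 60 / 5.39 = 11.13 per hour

11.13 per hour


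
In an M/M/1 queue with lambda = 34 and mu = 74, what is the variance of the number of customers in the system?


rho = 34/74; Var(N) = rho/(1-rho)^2 = 1.57

1.57


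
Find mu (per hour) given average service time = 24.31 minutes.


mu = 60 / avg_service_time = 60 / 24.31 = 2.47 per hour

2.47 per hour


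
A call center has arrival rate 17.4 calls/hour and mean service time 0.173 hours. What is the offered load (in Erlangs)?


Offered load a = lambda * E[S] = 17.4 * 0.173 = 3.01 Erlangs

3.01 Erlangs


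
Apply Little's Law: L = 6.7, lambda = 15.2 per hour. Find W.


W = L / lambda = 6.7 / 15.2 = 0.4408 hours

0.4408 hours


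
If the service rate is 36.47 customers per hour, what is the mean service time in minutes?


Mean service time = 60/mu = 60/36.47 = 1.65 minutes

1.65 minutes


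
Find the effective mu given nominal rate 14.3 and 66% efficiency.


Effective rate = mu * efficiency = 14.3 * 0.66 = 9.44 per hour

9.44 per hour


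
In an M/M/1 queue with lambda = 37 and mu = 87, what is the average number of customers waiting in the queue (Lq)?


rho = 37/87; Lq = rho^2/(1-rho) = 0.31

0.31


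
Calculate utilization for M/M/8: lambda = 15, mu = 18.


rho = lambda/(c*mu) = 15/(8*18) = 0.1042

0.1042


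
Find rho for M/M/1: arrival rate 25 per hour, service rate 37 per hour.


rho = lambda/mu = 25/37 = 0.6757

0.6757


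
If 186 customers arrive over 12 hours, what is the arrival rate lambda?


lambda = total arrivals / time = 186 / 12 = 15.5 per hour

15.5 per hour


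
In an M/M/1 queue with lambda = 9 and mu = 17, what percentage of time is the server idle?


Idle fraction = (1 - rho) * 100 = (1 - 9/17) * 100 = 47.1%

47.1%


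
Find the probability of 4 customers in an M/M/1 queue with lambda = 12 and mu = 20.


rho = 12/20; P(n) = (1-rho)*rho^n = (1-12/20)*(12/20)^4 = 0.0518

0.0518


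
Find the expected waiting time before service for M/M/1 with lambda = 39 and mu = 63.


rho = 39/63; Wq = rho/(mu - lambda) = 0.0258 hours

0.0258 hours


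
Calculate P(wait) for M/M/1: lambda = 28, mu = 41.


P(wait) = rho = lambda/mu = 28/41 = 0.6829

0.6829


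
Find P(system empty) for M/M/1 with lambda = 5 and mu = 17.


P0 = 1 - rho = 1 - 5/17 = 0.7059

0.7059


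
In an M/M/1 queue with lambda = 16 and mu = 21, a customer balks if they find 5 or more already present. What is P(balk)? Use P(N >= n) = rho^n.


P(N >= 5) = rho^5 = (16/21)^5 = 0.2567

0.2567


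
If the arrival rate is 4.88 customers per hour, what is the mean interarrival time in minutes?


Mean interarrival time = 60/lambda = 60/4.88 = 12.3 minutes

12.3 minutes


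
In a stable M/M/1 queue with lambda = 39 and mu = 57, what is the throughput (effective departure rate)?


For a stable queue (lambda < mu), throughput = lambda = 39 per hour

39 per hour


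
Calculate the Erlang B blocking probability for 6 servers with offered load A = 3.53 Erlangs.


B(N,A) = (A^N/N!) / sum(A^k/k!, k=0..N) with N=6, A=3.53 = 0.0845

0.0845


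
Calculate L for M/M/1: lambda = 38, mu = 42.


rho = 38/42; L = rho/(1-rho) = 9.5

9.5


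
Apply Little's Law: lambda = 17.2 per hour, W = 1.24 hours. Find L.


L = lambda * W = 17.2 * 1.24 = 21.33

21.33


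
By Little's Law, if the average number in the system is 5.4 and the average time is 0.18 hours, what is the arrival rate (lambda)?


lambda = L / W = 5.4 / 0.18 = 30.0 per hour

30.0 per hour


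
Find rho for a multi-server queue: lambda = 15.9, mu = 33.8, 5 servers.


rho = lambda / (c * mu) = 15.9 / (5 * 33.8) = 0.0941

0.0941


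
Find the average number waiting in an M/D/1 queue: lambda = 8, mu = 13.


M/D/1: Lq = rho^2 / (2*(1-rho)) where rho = 8/13; Lq = 0.49

0.49


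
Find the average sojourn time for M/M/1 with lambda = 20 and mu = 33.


W = 1/(mu - lambda) = 1/(33 - 20) = 0.0769 hours

0.0769 hours


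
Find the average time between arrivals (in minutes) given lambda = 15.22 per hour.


Mean interarrival time = 60/lambda = 60/15.22 = 3.94 minutes

3.94 minutes


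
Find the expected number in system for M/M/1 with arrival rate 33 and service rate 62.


rho = 33/62; L = rho/(1-rho) = 1.14

1.14


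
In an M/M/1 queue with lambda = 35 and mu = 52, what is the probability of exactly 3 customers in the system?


rho = 35/52; P(n) = (1-rho)*rho^n = (1-35/52)*(35/52)^3 = 0.0997

0.0997


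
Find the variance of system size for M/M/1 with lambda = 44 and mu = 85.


rho = 44/85; Var(N) = rho/(1-rho)^2 = 2.22

2.22


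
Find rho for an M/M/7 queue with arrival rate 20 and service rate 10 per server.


rho = lambda/(c*mu) = 20/(7*10) = 0.2857

0.2857


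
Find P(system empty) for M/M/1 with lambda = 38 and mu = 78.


P0 = 1 - rho = 1 - 38/78 = 0.5128

0.5128


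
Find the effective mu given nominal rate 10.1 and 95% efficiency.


Effective rate = mu * efficiency = 10.1 * 0.95 = 9.6 per hour

9.6 per hour


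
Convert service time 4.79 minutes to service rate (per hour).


mu = 60 / avg_service_time = 60 / 4.79 = 12.53 per hour

12.53 per hour


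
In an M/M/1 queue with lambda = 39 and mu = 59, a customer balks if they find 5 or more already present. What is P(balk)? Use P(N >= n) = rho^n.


P(N >= 5) = rho^5 = (39/59)^5 = 0.1262

0.1262


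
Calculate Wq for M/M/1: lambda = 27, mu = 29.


rho = 27/29; Wq = rho/(mu - lambda) = 0.4655 hours

0.4655 hours


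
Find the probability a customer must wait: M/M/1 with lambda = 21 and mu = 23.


P(wait) = rho = lambda/mu = 21/23 = 0.913

0.913


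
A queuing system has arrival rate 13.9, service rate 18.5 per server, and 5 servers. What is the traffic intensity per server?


rho = lambda / (c * mu) = 13.9 / (5 * 18.5) = 0.1503

0.1503


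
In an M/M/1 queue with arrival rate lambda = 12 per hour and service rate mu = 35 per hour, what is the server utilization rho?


rho = lambda/mu = 12/35 = 0.3429

0.3429


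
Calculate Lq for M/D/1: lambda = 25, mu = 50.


M/D/1: Lq = rho^2 / (2*(1-rho)) where rho = 25/50; Lq = 0.25

0.25


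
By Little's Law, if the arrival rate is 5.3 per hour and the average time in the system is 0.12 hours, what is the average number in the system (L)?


L = lambda * W = 5.3 * 0.12 = 0.64

0.64


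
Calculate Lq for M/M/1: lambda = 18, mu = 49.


rho = 18/49; Lq = rho^2/(1-rho) = 0.21

0.21


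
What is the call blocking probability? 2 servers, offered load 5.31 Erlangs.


B(N,A) = (A^N/N!) / sum(A^k/k!, k=0..N) with N=2, A=5.31 = 0.6908

0.6908


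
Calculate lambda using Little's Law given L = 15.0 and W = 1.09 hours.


lambda = L / W = 15.0 / 1.09 = 13.76 per hour

13.76 per hour


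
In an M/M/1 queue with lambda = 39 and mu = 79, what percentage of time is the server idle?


Idle fraction = (1 - rho) * 100 = (1 - 39/79) * 100 = 50.6%

50.6%


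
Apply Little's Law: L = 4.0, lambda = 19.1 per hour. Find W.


W = L / lambda = 4.0 / 19.1 = 0.2094 hours

0.2094 hours


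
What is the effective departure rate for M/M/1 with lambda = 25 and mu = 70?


For a stable queue (lambda < mu), throughput = lambda = 25 per hour

25 per hour


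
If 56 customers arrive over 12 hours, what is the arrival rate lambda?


lambda = total arrivals / time = 56 / 12 = 4.67 per hour

4.67 per hour


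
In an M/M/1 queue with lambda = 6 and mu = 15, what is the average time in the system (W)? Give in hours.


W = 1/(mu - lambda) = 1/(15 - 6) = 0.1111 hours

0.1111 hours


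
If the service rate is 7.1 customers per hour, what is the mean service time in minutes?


Mean service time = 60/mu = 60/7.1 = 8.45 minutes

8.45 minutes


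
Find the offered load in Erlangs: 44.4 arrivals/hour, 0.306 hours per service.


Offered load a = lambda * E[S] = 44.4 * 0.306 = 13.59 Erlangs

13.59 Erlangs


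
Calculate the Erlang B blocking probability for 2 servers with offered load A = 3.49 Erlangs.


B(N,A) = (A^N/N!) / sum(A^k/k!, k=0..N) with N=2, A=3.49 = 0.5756

0.5756


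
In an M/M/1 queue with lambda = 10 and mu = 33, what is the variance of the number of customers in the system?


rho = 10/33; Var(N) = rho/(1-rho)^2 = 0.62

0.62


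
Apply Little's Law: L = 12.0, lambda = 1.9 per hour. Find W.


W = L / lambda = 12.0 / 1.9 = 6.3158 hours

6.3158 hours


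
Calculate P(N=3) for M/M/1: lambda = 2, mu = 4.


rho = 2/4; P(n) = (1-rho)*rho^n = (1-2/4)*(2/4)^3 = 0.0625

0.0625


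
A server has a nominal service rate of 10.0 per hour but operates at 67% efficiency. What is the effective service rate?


Effective rate = mu * efficiency = 10.0 * 0.67 = 6.7 per hour

6.7 per hour


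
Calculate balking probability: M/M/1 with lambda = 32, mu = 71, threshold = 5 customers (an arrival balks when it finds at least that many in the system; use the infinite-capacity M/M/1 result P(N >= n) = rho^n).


P(N >= 5) = rho^5 = (32/71)^5 = 0.0186

0.0186


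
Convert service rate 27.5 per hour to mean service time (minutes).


Mean service time = 60/mu = 60/27.5 = 2.18 minutes

2.18 minutes


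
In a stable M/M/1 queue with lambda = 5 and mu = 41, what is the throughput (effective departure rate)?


For a stable queue (lambda < mu), throughput = lambda = 5 per hour

5 per hour


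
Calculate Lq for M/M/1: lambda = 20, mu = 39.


rho = 20/39; Lq = rho^2/(1-rho) = 0.54

0.54


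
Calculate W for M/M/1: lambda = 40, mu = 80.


W = 1/(mu - lambda) = 1/(80 - 40) = 0.025 hours

0.025 hours


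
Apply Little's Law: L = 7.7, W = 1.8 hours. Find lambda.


lambda = L / W = 7.7 / 1.8 = 4.28 per hour

4.28 per hour


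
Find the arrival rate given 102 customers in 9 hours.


lambda = total arrivals / time = 102 / 9 = 11.33 per hour

11.33 per hour


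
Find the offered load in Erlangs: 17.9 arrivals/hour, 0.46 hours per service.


Offered load a = lambda * E[S] = 17.9 * 0.46 = 8.23 Erlangs

8.23 Erlangs


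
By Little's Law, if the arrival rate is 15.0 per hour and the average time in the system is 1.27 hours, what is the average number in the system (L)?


L = lambda * W = 15.0 * 1.27 = 19.05

19.05


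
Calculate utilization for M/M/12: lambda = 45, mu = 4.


rho = lambda/(c*mu) = 45/(12*4) = 0.9375

0.9375


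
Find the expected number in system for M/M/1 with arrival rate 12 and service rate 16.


rho = 12/16; L = rho/(1-rho) = 3.0

3.0


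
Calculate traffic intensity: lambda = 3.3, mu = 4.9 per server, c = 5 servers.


rho = lambda / (c * mu) = 3.3 / (5 * 4.9) = 0.1347

0.1347


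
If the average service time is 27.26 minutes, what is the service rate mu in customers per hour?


mu = 60 / avg_service_time = 60 / 27.26 = 2.2 per hour

2.2 per hour


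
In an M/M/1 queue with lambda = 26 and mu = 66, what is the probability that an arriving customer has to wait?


P(wait) = rho = lambda/mu = 26/66 = 0.3939

0.3939


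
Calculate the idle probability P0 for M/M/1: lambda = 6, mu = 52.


P0 = 1 - rho = 1 - 6/52 = 0.8846

0.8846


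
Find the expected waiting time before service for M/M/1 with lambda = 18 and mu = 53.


rho = 18/53; Wq = rho/(mu - lambda) = 0.0097 hours

0.0097 hours


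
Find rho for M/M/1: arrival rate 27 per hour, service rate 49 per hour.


rho = lambda/mu = 27/49 = 0.551

0.551


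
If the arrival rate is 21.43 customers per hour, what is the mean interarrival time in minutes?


Mean interarrival time = 60/lambda = 60/21.43 = 2.8 minutes

2.8 minutes


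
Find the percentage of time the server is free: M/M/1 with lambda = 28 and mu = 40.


Idle fraction = (1 - rho) * 100 = (1 - 28/40) * 100 = 30.0%

30.0%


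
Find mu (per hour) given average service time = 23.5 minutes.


mu = 60 / avg_service_time = 60 / 23.5 = 2.55 per hour

2.55 per hour


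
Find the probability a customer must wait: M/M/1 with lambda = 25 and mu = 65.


P(wait) = rho = lambda/mu = 25/65 = 0.3846

0.3846


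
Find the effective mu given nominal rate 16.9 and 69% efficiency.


Effective rate = mu * efficiency = 16.9 * 0.69 = 11.66 per hour

11.66 per hour


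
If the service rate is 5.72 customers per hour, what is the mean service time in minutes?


Mean service time = 60/mu = 60/5.72 = 10.49 minutes

10.49 minutes


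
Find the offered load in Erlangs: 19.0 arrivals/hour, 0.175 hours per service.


Offered load a = lambda * E[S] = 19.0 * 0.175 = 3.33 Erlangs

3.33 Erlangs


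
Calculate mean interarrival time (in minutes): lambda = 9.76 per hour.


Mean interarrival time = 60/lambda = 60/9.76 = 6.15 minutes

6.15 minutes


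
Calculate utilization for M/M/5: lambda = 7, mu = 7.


rho = lambda/(c*mu) = 7/(5*7) = 0.2

0.2


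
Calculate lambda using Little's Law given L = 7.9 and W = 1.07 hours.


lambda = L / W = 7.9 / 1.07 = 7.38 per hour

7.38 per hour


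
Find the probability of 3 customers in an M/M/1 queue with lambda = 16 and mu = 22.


rho = 16/22; P(n) = (1-rho)*rho^n = (1-16/22)*(16/22)^3 = 0.1049

0.1049


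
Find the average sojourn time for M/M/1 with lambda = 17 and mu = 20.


W = 1/(mu - lambda) = 1/(20 - 17) = 0.3333 hours

0.3333 hours


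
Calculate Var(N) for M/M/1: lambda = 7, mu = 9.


rho = 7/9; Var(N) = rho/(1-rho)^2 = 15.75

15.75


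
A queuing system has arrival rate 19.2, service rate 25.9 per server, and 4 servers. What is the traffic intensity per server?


rho = lambda / (c * mu) = 19.2 / (4 * 25.9) = 0.1853

0.1853


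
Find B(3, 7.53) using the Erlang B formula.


B(N,A) = (A^N/N!) / sum(A^k/k!, k=0..N) with N=3, A=7.53 = 0.6586

0.6586


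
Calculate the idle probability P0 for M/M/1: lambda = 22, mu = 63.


P0 = 1 - rho = 1 - 22/63 = 0.6508

0.6508


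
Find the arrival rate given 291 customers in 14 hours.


lambda = total arrivals / time = 291 / 14 = 20.79 per hour

20.79 per hour


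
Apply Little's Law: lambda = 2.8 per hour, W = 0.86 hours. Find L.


L = lambda * W = 2.8 * 0.86 = 2.41

2.41


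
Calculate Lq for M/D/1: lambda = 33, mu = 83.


M/D/1: Lq = rho^2 / (2*(1-rho)) where rho = 33/83; Lq = 0.13

0.13


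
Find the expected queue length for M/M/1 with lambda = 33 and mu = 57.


rho = 33/57; Lq = rho^2/(1-rho) = 0.8

0.8


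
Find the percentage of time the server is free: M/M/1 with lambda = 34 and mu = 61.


Idle fraction = (1 - rho) * 100 = (1 - 34/61) * 100 = 44.3%

44.3%


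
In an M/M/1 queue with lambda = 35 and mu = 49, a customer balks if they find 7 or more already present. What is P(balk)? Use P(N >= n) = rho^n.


P(N >= 7) = rho^7 = (35/49)^7 = 0.0949

0.0949


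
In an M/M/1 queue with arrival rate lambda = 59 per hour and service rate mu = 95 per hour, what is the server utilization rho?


rho = lambda/mu = 59/95 = 0.6211

0.6211


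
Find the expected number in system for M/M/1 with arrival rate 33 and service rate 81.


rho = 33/81; L = rho/(1-rho) = 0.69

0.69


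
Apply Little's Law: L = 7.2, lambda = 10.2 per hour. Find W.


W = L / lambda = 7.2 / 10.2 = 0.7059 hours

0.7059 hours


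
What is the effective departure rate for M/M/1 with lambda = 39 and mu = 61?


For a stable queue (lambda < mu), throughput = lambda = 39 per hour

39 per hour


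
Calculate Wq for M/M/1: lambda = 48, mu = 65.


rho = 48/65; Wq = rho/(mu - lambda) = 0.0434 hours

0.0434 hours


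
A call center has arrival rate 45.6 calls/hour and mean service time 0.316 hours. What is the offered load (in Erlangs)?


Offered load a = lambda * E[S] = 45.6 * 0.316 = 14.41 Erlangs

14.41 Erlangs


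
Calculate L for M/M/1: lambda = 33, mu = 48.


rho = 33/48; L = rho/(1-rho) = 2.2

2.2


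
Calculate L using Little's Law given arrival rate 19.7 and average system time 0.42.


L = lambda * W = 19.7 * 0.42 = 8.27

8.27


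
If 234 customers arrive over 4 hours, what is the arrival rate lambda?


lambda = total arrivals / time = 234 / 4 = 58.5 per hour

58.5 per hour


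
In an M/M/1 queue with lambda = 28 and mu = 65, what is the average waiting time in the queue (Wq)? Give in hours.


rho = 28/65; Wq = rho/(mu - lambda) = 0.0116 hours

0.0116 hours


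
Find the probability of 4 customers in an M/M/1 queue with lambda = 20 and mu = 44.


rho = 20/44; P(n) = (1-rho)*rho^n = (1-20/44)*(20/44)^4 = 0.0233

0.0233


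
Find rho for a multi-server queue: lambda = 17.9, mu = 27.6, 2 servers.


rho = lambda / (c * mu) = 17.9 / (2 * 27.6) = 0.3243

0.3243


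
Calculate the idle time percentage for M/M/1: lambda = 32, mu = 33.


Idle fraction = (1 - rho) * 100 = (1 - 32/33) * 100 = 3.0%

3.0%


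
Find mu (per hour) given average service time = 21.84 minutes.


mu = 60 / avg_service_time = 60 / 21.84 = 2.75 per hour

2.75 per hour


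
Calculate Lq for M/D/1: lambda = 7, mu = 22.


M/D/1: Lq = rho^2 / (2*(1-rho)) where rho = 7/22; Lq = 0.07

0.07


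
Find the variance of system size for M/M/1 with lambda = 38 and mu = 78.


rho = 38/78; Var(N) = rho/(1-rho)^2 = 1.85

1.85


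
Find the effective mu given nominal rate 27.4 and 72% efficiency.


Effective rate = mu * efficiency = 27.4 * 0.72 = 19.73 per hour

19.73 per hour


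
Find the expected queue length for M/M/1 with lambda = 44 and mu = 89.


rho = 44/89; Lq = rho^2/(1-rho) = 0.48

0.48


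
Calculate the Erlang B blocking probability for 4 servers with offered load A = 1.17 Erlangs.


B(N,A) = (A^N/N!) / sum(A^k/k!, k=0..N) with N=4, A=1.17 = 0.0244

0.0244


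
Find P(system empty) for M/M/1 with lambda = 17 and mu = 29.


P0 = 1 - rho = 1 - 17/29 = 0.4138

0.4138


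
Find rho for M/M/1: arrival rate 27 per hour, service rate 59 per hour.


rho = lambda/mu = 27/59 = 0.4576

0.4576


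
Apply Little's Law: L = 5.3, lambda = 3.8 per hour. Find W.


W = L / lambda = 5.3 / 3.8 = 1.3947 hours

1.3947 hours


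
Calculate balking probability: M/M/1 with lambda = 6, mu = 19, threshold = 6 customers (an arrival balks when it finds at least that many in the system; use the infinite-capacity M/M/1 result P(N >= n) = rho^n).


P(N >= 6) = rho^6 = (6/19)^6 = 0.001

0.001


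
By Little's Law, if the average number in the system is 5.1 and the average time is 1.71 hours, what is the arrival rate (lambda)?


lambda = L / W = 5.1 / 1.71 = 2.98 per hour

2.98 per hour


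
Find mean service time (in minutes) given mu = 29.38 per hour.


Mean service time = 60/mu = 60/29.38 = 2.04 minutes

2.04 minutes


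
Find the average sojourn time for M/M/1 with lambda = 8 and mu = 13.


W = 1/(mu - lambda) = 1/(13 - 8) = 0.2 hours

0.2 hours


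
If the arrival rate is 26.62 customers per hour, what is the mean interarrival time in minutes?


Mean interarrival time = 60/lambda = 60/26.62 = 2.25 minutes

2.25 minutes


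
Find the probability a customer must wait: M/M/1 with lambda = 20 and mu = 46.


P(wait) = rho = lambda/mu = 20/46 = 0.4348

0.4348


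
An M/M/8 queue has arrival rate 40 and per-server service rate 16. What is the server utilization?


rho = lambda/(c*mu) = 40/(8*16) = 0.3125

0.3125


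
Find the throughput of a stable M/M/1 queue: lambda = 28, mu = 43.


For a stable queue (lambda < mu), throughput = lambda = 28 per hour

28 per hour


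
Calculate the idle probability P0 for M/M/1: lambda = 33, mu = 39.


P0 = 1 - rho = 1 - 33/39 = 0.1538

0.1538


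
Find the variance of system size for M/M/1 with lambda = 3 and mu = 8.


rho = 3/8; Var(N) = rho/(1-rho)^2 = 0.96

0.96


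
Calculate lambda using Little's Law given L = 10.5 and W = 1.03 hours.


lambda = L / W = 10.5 / 1.03 = 10.19 per hour

10.19 per hour


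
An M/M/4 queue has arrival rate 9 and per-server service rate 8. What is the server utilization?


rho = lambda/(c*mu) = 9/(4*8) = 0.2813

0.2813


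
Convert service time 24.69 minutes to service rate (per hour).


mu = 60 / avg_service_time = 60 / 24.69 = 2.43 per hour

2.43 per hour


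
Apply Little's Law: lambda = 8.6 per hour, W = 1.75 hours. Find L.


L = lambda * W = 8.6 * 1.75 = 15.05

15.05


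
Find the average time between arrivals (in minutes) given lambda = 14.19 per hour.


Mean interarrival time = 60/lambda = 60/14.19 = 4.23 minutes

4.23 minutes


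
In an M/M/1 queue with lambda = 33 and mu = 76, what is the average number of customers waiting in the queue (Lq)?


rho = 33/76; Lq = rho^2/(1-rho) = 0.33

0.33


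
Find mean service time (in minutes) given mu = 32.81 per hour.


Mean service time = 60/mu = 60/32.81 = 1.83 minutes

1.83 minutes


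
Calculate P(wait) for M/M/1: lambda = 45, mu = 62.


P(wait) = rho = lambda/mu = 45/62 = 0.7258

0.7258


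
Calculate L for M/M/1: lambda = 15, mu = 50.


rho = 15/50; L = rho/(1-rho) = 0.43

0.43


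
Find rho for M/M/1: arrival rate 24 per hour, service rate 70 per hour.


rho = lambda/mu = 24/70 = 0.3429

0.3429


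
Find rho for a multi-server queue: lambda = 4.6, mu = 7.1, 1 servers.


rho = lambda / (c * mu) = 4.6 / (1 * 7.1) = 0.6479

0.6479


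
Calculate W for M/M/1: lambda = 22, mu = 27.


W = 1/(mu - lambda) = 1/(27 - 22) = 0.2 hours

0.2 hours


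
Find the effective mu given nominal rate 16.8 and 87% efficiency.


Effective rate = mu * efficiency = 16.8 * 0.87 = 14.62 per hour

14.62 per hour


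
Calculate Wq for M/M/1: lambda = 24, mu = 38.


rho = 24/38; Wq = rho/(mu - lambda) = 0.0451 hours

0.0451 hours


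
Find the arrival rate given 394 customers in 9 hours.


lambda = total arrivals / time = 394 / 9 = 43.78 per hour

43.78 per hour


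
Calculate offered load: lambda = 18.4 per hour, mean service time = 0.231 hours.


Offered load a = lambda * E[S] = 18.4 * 0.231 = 4.25 Erlangs

4.25 Erlangs


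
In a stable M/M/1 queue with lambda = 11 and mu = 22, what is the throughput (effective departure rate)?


For a stable queue (lambda < mu), throughput = lambda = 11 per hour

11 per hour


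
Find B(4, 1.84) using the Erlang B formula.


B(N,A) = (A^N/N!) / sum(A^k/k!, k=0..N) with N=4, A=1.84 = 0.079

0.079


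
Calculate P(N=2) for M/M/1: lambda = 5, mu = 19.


rho = 5/19; P(n) = (1-rho)*rho^n = (1-5/19)*(5/19)^2 = 0.051

0.051


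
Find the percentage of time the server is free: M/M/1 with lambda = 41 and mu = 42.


Idle fraction = (1 - rho) * 100 = (1 - 41/42) * 100 = 2.4%

2.4%


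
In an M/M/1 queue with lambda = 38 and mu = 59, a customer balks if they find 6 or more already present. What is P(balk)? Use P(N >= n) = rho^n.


P(N >= 6) = rho^6 = (38/59)^6 = 0.0714

0.0714


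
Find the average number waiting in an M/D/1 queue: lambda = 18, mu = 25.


M/D/1: Lq = rho^2 / (2*(1-rho)) where rho = 18/25; Lq = 0.93

0.93


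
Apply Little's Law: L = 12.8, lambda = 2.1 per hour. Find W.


W = L / lambda = 12.8 / 2.1 = 6.0952 hours

6.0952 hours


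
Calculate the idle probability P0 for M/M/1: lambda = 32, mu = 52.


P0 = 1 - rho = 1 - 32/52 = 0.3846

0.3846


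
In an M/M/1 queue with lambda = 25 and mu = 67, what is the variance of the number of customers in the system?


rho = 25/67; Var(N) = rho/(1-rho)^2 = 0.95

0.95


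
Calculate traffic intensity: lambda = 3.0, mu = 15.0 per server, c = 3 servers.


rho = lambda / (c * mu) = 3.0 / (3 * 15.0) = 0.0667

0.0667


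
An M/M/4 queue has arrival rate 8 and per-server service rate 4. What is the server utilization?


rho = lambda/(c*mu) = 8/(4*4) = 0.5

0.5


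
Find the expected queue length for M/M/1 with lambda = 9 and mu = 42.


rho = 9/42; Lq = rho^2/(1-rho) = 0.06

0.06


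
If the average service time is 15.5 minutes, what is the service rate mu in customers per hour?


mu = 60 / avg_service_time = 60 / 15.5 = 3.87 per hour

3.87 per hour


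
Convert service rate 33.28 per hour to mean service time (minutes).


Mean service time = 60/mu = 60/33.28 = 1.8 minutes

1.8 minutes


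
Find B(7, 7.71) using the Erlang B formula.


B(N,A) = (A^N/N!) / sum(A^k/k!, k=0..N) with N=7, A=7.71 = 0.2915

0.2915


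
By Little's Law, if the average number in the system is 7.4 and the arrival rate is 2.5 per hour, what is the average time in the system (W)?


W = L / lambda = 7.4 / 2.5 = 2.96 hours

2.96 hours


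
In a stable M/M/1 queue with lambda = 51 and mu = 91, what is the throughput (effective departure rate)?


For a stable queue (lambda < mu), throughput = lambda = 51 per hour

51 per hour
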